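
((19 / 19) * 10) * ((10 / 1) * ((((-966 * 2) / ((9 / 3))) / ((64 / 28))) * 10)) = -281750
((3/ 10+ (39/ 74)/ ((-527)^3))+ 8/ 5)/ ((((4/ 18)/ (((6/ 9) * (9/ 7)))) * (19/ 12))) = 16668717427548/ 3601266117715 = 4.63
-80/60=-4/3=-1.33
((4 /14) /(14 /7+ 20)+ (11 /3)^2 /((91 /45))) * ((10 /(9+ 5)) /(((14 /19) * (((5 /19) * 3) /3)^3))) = 434490214 /1226225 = 354.33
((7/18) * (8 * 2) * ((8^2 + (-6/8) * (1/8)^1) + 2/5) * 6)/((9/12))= 144046/45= 3201.02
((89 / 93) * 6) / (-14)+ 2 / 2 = 128 / 217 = 0.59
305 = 305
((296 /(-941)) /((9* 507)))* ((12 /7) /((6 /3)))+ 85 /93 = 283848413 /310583637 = 0.91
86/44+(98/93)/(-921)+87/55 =33308237/9421830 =3.54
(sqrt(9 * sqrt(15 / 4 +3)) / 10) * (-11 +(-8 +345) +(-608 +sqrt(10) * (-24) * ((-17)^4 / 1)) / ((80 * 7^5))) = 3 * sqrt(2) * 3^(3 / 4) * (54790744 - 250563 * sqrt(10)) / 3361400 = 155.36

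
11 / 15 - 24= -349 / 15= -23.27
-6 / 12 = -1 / 2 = -0.50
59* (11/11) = 59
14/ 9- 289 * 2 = -5188/ 9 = -576.44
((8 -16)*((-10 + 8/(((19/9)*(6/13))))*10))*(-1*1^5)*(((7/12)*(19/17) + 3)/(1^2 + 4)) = -5960/57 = -104.56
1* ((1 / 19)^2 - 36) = -12995 / 361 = -36.00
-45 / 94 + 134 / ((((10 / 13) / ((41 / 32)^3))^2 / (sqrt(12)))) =-45 / 94 + 53785430320843 * sqrt(3) / 26843545600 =3469.97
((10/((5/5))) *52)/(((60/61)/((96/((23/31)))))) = 1573312/23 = 68404.87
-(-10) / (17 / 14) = 140 / 17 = 8.24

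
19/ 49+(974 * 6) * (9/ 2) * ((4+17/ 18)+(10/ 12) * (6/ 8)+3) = 225359.64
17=17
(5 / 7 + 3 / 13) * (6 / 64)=129 / 1456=0.09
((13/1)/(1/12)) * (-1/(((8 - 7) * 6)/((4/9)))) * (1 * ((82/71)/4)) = -2132/639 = -3.34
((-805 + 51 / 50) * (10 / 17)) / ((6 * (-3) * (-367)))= -0.07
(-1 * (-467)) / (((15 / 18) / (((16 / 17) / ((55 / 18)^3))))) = 261460224 / 14141875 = 18.49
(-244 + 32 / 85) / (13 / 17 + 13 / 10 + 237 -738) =41416 / 84819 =0.49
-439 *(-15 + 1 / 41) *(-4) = -1078184 / 41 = -26297.17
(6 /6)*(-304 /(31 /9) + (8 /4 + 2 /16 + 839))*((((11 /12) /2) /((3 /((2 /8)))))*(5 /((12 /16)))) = 3423035 /17856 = 191.70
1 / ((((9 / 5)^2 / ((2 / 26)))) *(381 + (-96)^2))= 25 / 10105641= 0.00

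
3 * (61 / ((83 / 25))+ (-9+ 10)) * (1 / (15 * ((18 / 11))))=2948 / 1245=2.37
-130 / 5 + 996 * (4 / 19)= 183.68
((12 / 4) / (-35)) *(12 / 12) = -3 / 35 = -0.09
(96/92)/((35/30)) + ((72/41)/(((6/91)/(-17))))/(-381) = 2.08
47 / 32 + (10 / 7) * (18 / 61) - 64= -848667 / 13664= -62.11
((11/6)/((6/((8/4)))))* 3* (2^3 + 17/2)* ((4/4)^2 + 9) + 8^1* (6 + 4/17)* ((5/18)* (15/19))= 607445/1938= 313.44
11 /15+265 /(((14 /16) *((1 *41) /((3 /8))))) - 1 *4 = -2138 /4305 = -0.50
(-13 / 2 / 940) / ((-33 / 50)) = 65 / 6204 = 0.01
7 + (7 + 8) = 22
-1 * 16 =-16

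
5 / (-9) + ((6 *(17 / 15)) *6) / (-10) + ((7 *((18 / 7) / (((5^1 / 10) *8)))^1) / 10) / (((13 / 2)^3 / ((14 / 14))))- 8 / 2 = -4267961 / 494325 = -8.63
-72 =-72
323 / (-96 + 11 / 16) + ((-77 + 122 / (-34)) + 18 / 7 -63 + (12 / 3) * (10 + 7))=-13865717 / 181475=-76.41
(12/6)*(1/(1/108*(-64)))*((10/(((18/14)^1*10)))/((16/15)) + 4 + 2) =-2907/128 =-22.71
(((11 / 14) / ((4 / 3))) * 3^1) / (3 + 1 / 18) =81 / 140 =0.58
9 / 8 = 1.12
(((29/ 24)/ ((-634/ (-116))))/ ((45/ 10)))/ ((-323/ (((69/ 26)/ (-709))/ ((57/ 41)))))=793063/ 1936550062044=0.00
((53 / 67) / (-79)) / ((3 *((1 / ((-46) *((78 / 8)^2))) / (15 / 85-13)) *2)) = -67365597 / 719848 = -93.58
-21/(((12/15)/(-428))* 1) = 11235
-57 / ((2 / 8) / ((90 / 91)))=-20520 / 91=-225.49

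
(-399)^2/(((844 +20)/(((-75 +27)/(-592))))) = 14.94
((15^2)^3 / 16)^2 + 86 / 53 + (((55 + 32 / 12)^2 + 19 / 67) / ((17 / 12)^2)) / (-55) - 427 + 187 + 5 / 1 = 7323291358972016367433 / 14449445120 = 506821632121.75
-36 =-36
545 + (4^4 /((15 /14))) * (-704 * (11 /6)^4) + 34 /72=-9232657549 /4860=-1899723.78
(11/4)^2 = 121/16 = 7.56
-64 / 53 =-1.21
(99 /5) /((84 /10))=33 /14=2.36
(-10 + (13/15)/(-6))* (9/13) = -7.02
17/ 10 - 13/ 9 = 23/ 90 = 0.26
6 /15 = 0.40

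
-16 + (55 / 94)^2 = -138351 / 8836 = -15.66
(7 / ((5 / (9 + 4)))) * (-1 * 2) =-182 / 5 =-36.40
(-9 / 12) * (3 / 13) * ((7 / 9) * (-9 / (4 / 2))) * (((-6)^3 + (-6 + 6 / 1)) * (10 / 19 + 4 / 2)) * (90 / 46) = -3674160 / 5681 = -646.75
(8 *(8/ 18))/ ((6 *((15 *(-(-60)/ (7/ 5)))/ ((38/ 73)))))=1064/ 2217375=0.00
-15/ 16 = -0.94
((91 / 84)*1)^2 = 169 / 144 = 1.17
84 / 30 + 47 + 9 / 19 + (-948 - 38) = -935.73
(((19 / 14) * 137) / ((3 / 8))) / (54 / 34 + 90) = 177004 / 32697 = 5.41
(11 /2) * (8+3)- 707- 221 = -1735 /2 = -867.50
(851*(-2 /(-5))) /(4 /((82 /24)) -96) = -34891 /9720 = -3.59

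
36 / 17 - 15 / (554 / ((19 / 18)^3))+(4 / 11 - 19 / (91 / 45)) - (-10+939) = -17152992321119 / 18326900592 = -935.95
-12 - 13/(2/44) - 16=-314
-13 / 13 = -1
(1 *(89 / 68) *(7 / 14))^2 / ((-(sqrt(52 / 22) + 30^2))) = -19604475 / 41199719776 + 7921 *sqrt(286) / 164798879104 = -0.00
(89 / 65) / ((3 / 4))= 356 / 195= 1.83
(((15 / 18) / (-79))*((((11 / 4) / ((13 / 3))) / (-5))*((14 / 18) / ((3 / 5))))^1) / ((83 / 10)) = 1925 / 9206028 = 0.00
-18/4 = -9/2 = -4.50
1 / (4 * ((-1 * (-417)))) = 1 / 1668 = 0.00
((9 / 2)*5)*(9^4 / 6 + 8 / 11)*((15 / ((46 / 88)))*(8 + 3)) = 178742025 / 23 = 7771392.39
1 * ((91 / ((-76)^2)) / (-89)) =-91 / 514064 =-0.00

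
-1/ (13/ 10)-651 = -8473/ 13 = -651.77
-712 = -712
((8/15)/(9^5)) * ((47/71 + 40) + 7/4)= 1606/4192479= 0.00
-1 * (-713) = 713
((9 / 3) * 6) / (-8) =-9 / 4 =-2.25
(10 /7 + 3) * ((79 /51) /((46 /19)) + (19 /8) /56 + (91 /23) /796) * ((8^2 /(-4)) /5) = -2227767911 /228758460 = -9.74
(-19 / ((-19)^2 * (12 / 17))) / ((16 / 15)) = -85 / 1216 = -0.07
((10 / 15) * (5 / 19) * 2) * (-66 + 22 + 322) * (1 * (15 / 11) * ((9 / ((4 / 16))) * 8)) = 8006400 / 209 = 38308.13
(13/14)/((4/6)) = 1.39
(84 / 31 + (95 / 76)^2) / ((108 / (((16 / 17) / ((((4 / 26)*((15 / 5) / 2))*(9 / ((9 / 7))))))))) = 27547 / 1195236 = 0.02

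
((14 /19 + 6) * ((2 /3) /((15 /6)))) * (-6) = -1024 /95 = -10.78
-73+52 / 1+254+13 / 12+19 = 3037 / 12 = 253.08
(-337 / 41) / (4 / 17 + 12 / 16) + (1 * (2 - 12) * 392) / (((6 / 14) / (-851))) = 64146336932 / 8241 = 7783804.99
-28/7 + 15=11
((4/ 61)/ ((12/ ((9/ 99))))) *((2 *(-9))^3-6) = -1946/ 671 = -2.90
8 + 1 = 9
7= 7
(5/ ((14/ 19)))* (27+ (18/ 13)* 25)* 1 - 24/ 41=417.52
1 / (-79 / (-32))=32 / 79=0.41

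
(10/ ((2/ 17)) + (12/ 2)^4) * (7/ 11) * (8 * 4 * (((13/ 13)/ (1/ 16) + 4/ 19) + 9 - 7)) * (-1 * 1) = -107033024/ 209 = -512119.73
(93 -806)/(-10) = 713/10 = 71.30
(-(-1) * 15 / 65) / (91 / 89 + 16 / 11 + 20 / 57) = 0.08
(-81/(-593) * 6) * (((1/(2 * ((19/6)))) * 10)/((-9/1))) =-1620/11267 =-0.14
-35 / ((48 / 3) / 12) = -105 / 4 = -26.25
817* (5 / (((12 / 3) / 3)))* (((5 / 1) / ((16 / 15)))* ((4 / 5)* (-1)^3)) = -183825 / 16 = -11489.06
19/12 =1.58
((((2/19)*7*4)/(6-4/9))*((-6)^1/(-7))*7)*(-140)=-42336/95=-445.64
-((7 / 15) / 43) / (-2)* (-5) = -7 / 258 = -0.03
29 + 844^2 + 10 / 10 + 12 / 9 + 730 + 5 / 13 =27810811 / 39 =713097.72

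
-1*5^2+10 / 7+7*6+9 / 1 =192 / 7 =27.43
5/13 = 0.38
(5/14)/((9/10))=25/63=0.40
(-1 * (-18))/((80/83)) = 747/40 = 18.68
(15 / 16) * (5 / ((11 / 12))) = 225 / 44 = 5.11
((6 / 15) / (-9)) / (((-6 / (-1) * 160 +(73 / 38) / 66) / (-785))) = 262504 / 7223259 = 0.04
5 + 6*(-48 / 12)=-19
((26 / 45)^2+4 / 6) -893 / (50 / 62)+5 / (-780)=-116496119 / 105300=-1106.33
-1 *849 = -849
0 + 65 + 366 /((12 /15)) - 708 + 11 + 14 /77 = -3835 /22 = -174.32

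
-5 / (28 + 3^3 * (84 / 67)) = -335 / 4144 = -0.08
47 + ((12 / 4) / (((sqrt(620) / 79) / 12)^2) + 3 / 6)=1362781 / 310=4396.07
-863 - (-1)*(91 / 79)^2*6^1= -5336297 / 6241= -855.04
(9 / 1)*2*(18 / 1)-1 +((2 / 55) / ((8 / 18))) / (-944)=33540311 / 103840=323.00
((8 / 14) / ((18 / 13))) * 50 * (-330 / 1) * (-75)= 3575000 / 7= 510714.29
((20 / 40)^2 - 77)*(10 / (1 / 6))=-4605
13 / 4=3.25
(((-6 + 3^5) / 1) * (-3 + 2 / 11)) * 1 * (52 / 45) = -127348 / 165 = -771.81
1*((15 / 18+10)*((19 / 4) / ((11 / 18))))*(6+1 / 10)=45201 / 88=513.65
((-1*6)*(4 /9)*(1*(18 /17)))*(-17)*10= 480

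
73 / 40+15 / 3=273 / 40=6.82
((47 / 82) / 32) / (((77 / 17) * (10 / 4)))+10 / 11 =459999 / 505120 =0.91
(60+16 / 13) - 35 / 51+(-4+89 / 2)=133985 / 1326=101.04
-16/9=-1.78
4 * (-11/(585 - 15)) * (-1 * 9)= 66/95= 0.69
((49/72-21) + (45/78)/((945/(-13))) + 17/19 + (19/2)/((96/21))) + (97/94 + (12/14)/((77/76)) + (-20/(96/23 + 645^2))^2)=-890846190264610712621/57560871795801941952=-15.48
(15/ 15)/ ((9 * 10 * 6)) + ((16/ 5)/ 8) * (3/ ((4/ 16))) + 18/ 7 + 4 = 42991/ 3780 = 11.37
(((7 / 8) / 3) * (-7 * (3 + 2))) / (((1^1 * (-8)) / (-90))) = -3675 / 32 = -114.84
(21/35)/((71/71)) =3/5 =0.60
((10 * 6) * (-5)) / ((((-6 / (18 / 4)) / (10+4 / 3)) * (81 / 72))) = 6800 / 3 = 2266.67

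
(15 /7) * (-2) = -30 /7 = -4.29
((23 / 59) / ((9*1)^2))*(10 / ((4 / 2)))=115 / 4779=0.02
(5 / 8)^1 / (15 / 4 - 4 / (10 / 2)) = 25 / 118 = 0.21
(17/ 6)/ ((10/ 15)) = 17/ 4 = 4.25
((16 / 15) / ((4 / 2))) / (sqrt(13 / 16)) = 32 * sqrt(13) / 195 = 0.59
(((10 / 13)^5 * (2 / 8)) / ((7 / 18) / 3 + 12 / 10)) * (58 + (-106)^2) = 76234500000 / 133294187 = 571.93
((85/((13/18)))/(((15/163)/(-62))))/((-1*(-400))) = -198.23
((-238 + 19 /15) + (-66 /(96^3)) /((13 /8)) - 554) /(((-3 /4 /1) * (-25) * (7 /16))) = -947361847 /9828000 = -96.39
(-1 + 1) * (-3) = 0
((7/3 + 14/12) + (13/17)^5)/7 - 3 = -48952409/19877998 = -2.46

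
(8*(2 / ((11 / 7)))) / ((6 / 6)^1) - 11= -9 / 11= -0.82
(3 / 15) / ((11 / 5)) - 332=-3651 / 11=-331.91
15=15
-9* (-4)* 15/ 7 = 540/ 7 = 77.14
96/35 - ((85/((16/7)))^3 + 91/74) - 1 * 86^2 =-312007837733/5304320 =-58821.46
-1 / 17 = -0.06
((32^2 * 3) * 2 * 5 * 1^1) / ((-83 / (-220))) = 6758400 / 83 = 81426.51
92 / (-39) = -92 / 39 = -2.36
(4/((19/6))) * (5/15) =8/19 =0.42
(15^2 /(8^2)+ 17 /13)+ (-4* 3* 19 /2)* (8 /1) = -754771 /832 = -907.18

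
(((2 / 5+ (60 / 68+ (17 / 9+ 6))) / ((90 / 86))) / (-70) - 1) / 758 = -1355719 / 913295250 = -0.00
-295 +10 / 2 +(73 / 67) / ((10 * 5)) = -971427 / 3350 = -289.98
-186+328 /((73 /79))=12334 /73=168.96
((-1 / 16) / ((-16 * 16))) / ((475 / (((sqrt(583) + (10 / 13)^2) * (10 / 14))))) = 5 / 23016448 + sqrt(583) / 2723840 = 0.00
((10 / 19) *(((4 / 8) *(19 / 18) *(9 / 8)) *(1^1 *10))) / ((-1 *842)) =-25 / 6736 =-0.00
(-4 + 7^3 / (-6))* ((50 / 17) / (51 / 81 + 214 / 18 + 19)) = -82575 / 14467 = -5.71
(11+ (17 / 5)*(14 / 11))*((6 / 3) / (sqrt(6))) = 281*sqrt(6) / 55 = 12.51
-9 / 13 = -0.69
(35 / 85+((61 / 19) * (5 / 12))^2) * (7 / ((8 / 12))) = 13617191 / 589152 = 23.11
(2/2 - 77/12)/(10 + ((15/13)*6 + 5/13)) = -169/540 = -0.31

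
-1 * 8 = -8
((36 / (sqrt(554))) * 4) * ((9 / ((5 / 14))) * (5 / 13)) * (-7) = -63504 * sqrt(554) / 3601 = -415.08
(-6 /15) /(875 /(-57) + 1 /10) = 228 /8693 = 0.03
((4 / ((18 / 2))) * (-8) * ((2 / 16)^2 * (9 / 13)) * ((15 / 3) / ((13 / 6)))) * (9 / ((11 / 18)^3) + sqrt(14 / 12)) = -3.60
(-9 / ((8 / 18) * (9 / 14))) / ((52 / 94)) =-2961 / 52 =-56.94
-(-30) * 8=240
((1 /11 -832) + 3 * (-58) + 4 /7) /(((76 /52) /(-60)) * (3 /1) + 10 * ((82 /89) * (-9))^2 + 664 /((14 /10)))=-159424858060 /184237619577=-0.87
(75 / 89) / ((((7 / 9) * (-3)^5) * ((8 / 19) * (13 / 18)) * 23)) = -475 / 745108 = -0.00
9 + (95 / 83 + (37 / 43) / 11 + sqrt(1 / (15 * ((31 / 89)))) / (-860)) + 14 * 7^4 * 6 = 7918313493 / 39259-sqrt(41385) / 399900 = 201694.22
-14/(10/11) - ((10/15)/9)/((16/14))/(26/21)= -72317/4680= -15.45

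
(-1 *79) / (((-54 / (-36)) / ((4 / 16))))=-79 / 6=-13.17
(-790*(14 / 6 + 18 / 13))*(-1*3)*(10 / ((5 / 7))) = 1603700 / 13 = 123361.54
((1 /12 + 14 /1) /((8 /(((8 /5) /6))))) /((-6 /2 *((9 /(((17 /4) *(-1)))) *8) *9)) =2873 /2799360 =0.00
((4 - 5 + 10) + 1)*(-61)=-610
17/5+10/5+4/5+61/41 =1576/205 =7.69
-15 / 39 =-5 / 13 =-0.38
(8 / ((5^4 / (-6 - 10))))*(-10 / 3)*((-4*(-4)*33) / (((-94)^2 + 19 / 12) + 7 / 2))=540672 / 13261625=0.04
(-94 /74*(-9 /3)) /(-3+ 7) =0.95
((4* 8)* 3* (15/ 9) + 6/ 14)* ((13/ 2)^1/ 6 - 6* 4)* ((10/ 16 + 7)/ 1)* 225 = -1412874375/ 224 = -6307474.89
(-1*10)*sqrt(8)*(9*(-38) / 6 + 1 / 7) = 7960*sqrt(2) / 7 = 1608.16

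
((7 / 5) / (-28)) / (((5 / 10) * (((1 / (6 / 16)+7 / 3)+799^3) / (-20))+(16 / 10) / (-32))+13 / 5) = 1 / 255041151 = 0.00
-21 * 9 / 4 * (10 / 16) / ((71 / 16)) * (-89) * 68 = 2859570 / 71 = 40275.63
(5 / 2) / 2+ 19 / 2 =43 / 4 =10.75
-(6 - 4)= -2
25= 25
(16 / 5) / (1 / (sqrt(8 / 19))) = 32 * sqrt(38) / 95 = 2.08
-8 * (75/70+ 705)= -39540/7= -5648.57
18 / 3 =6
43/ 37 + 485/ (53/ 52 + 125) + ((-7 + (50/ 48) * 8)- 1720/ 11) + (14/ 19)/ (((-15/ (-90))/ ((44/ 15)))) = -104174629739/ 760115235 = -137.05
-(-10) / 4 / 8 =5 / 16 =0.31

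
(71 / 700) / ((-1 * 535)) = -71 / 374500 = -0.00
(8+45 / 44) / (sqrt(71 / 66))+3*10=397*sqrt(4686) / 3124+30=38.70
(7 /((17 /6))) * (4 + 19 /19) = 210 /17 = 12.35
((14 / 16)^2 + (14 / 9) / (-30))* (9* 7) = 43169 / 960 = 44.97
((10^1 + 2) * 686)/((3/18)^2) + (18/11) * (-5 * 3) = 3259602/11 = 296327.45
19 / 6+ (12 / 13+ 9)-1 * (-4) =1333 / 78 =17.09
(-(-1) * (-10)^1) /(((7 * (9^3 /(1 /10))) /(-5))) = 5 /5103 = 0.00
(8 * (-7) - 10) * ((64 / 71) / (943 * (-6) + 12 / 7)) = 4928 / 468529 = 0.01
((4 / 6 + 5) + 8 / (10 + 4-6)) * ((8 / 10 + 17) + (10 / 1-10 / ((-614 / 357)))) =206392 / 921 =224.10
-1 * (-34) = 34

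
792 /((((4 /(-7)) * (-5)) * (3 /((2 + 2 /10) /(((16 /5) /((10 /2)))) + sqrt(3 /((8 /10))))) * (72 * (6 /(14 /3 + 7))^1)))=539 * sqrt(15) /432 + 29645 /3456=13.41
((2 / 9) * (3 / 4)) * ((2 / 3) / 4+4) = 25 / 36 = 0.69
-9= -9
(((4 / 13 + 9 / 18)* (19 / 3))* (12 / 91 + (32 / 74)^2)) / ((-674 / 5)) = -943445 / 77968657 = -0.01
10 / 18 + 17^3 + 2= 44240 / 9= 4915.56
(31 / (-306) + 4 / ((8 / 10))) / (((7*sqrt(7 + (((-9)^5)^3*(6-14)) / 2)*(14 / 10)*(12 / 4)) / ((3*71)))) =532145*sqrt(823564528378603) / 12348526538508773382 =0.00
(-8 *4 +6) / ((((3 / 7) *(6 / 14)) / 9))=-1274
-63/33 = -21/11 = -1.91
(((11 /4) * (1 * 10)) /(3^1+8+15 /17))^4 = 764269350625 /26639462656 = 28.69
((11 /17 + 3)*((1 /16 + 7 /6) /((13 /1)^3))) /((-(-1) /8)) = 1829 /112047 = 0.02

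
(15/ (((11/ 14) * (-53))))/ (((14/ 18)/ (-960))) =259200/ 583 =444.60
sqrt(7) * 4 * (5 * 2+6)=64 * sqrt(7)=169.33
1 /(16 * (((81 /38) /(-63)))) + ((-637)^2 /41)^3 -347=4810265971871667091 /4962312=969359841112.70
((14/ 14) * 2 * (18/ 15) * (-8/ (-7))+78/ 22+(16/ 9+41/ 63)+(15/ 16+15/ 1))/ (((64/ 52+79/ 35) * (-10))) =-1974323/ 2793120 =-0.71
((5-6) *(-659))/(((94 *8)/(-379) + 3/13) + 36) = 3246893/168733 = 19.24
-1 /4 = -0.25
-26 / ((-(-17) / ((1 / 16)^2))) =-13 / 2176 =-0.01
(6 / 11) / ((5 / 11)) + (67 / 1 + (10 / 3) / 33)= 68.30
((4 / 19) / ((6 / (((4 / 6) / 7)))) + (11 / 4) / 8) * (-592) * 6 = -491915 / 399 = -1232.87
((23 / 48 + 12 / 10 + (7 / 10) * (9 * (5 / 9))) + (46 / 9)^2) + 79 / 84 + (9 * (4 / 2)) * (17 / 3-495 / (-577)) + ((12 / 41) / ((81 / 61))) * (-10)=158259012619 / 1073081520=147.48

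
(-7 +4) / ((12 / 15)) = -15 / 4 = -3.75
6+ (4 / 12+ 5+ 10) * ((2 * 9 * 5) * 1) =1386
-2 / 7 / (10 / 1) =-1 / 35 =-0.03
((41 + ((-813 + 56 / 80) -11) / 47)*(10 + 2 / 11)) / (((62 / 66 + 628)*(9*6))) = 14716 / 2090325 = 0.01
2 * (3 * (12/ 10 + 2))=96/ 5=19.20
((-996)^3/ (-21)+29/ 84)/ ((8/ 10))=58812377.57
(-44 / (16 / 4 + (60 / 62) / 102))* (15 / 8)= -86955 / 4226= -20.58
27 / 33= 9 / 11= 0.82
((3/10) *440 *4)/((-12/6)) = -264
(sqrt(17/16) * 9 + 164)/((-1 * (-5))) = 9 * sqrt(17)/20 + 164/5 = 34.66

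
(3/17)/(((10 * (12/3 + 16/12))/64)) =18/85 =0.21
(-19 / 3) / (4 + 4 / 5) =-95 / 72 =-1.32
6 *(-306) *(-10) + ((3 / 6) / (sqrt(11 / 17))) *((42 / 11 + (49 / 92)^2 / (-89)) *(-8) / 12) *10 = 18360-158060105 *sqrt(187) / 136723224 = 18344.19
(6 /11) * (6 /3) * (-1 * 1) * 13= -156 /11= -14.18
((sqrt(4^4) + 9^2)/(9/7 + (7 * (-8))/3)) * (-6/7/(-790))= -873/144175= -0.01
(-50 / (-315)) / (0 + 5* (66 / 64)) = 64 / 2079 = 0.03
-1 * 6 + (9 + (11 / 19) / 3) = 182 / 57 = 3.19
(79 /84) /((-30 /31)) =-0.97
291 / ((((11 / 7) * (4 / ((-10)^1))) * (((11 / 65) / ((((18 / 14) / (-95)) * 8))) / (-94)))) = -64008360 / 2299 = -27841.83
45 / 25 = 9 / 5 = 1.80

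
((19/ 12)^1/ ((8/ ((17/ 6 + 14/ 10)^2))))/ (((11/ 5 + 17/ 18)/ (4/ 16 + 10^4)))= 12258346451/ 1086720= 11280.13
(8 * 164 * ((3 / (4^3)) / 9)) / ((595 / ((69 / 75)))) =943 / 89250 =0.01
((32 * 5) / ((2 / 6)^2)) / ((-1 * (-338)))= 720 / 169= 4.26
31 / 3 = 10.33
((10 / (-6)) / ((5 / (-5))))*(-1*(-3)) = 5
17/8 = 2.12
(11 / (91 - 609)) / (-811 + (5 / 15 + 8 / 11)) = 363 / 13845104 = 0.00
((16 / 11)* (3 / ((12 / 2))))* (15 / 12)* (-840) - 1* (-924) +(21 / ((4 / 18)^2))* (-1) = -11655 / 44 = -264.89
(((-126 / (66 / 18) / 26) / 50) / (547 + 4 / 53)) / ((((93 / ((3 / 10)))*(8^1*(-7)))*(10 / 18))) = 0.00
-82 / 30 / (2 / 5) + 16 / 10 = -157 / 30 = -5.23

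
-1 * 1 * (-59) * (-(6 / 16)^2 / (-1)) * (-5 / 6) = -6.91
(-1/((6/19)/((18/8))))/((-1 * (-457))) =-57/3656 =-0.02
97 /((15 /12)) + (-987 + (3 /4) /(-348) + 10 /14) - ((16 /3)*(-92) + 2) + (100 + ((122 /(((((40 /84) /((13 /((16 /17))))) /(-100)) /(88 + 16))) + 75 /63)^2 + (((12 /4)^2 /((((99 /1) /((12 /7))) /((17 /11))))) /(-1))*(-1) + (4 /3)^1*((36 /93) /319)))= 5198081947938831036354277 /3837723120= 1354470290170081.64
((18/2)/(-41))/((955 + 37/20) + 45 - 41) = -180/787897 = -0.00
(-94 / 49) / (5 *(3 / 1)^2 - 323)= 0.01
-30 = -30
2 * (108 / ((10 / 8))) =864 / 5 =172.80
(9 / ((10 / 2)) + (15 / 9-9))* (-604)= 50132 / 15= 3342.13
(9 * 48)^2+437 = 187061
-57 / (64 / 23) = -20.48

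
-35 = -35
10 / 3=3.33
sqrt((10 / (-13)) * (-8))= 4 * sqrt(65) / 13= 2.48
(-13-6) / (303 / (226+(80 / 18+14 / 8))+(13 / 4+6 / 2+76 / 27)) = -17152668 / 9361525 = -1.83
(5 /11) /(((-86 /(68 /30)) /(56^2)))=-53312 /1419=-37.57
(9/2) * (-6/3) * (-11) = 99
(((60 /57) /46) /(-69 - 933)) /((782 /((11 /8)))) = -55 /1369669872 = -0.00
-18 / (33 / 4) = -24 / 11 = -2.18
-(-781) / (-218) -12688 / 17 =-2779261 / 3706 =-749.94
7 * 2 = 14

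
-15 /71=-0.21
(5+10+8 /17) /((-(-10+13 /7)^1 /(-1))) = -1841 /969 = -1.90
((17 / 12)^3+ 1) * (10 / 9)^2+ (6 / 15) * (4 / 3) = 923437 / 174960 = 5.28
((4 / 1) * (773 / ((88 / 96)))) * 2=74208 / 11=6746.18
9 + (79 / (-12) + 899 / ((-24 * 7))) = -493 / 168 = -2.93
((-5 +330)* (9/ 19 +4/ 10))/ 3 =5395/ 57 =94.65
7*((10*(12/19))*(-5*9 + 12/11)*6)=-2434320/209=-11647.46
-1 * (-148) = 148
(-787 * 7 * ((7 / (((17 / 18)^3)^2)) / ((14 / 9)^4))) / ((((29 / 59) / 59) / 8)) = -305670711853003104 / 34299485549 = -8911816.23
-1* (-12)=12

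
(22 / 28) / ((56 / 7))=11 / 112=0.10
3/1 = 3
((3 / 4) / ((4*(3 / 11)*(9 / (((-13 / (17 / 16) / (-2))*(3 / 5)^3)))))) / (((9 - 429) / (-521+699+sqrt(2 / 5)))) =-12727 / 297500 - 143*sqrt(10) / 2975000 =-0.04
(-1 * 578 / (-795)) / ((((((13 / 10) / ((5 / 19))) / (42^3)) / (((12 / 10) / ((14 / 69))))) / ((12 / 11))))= 70351.36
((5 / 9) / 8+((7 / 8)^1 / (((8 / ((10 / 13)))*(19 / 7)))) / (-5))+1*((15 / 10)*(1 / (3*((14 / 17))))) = 0.67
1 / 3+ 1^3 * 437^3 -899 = 250357663 / 3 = 83452554.33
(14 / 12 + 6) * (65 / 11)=2795 / 66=42.35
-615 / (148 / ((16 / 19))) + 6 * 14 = 56592 / 703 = 80.50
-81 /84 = -27 /28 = -0.96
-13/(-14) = 13/14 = 0.93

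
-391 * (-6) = 2346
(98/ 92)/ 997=49/ 45862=0.00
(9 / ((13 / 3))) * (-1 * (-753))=20331 / 13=1563.92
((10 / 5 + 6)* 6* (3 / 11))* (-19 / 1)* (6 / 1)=-16416 / 11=-1492.36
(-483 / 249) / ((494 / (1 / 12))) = -161 / 492024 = -0.00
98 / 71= 1.38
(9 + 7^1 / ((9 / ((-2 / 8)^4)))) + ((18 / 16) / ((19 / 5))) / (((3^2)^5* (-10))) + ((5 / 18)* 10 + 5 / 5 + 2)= 471695789 / 31912704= 14.78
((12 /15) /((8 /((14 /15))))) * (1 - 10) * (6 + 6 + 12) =-504 /25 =-20.16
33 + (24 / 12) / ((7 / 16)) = 263 / 7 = 37.57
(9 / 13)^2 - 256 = -43183 / 169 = -255.52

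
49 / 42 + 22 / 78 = 113 / 78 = 1.45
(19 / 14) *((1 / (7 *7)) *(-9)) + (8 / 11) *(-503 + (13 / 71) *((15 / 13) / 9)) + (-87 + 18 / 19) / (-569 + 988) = -366.26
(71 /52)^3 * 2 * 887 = 317467057 /70304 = 4515.63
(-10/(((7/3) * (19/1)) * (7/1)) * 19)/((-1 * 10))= 3/49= 0.06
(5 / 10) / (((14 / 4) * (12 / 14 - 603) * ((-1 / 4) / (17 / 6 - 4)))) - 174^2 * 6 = -2297040134 / 12645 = -181656.00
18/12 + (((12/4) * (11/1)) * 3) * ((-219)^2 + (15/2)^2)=19014837/4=4753709.25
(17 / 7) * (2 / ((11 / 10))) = 340 / 77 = 4.42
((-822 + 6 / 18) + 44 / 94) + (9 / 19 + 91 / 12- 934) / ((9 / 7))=-148656511 / 96444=-1541.38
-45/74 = -0.61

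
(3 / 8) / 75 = 1 / 200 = 0.00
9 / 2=4.50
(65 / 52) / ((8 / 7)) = 35 / 32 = 1.09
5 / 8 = 0.62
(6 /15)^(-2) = 25 /4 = 6.25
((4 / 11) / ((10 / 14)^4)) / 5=9604 / 34375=0.28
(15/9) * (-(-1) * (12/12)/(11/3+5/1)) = 5/26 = 0.19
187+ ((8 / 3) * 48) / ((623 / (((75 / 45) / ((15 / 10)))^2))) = 9449381 / 50463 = 187.25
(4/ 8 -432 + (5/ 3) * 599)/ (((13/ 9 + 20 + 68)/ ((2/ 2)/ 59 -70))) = -42128187/ 94990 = -443.50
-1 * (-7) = 7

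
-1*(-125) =125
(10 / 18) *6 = 10 / 3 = 3.33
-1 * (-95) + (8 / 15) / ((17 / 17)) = 1433 / 15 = 95.53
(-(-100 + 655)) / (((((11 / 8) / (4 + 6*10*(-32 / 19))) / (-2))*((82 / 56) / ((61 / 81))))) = -9322673920 / 231363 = -40294.58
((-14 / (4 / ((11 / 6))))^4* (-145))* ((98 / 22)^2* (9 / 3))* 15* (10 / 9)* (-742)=938105346129875 / 5184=180961679423.20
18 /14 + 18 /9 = 23 /7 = 3.29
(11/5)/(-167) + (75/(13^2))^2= 4382704/23848435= 0.18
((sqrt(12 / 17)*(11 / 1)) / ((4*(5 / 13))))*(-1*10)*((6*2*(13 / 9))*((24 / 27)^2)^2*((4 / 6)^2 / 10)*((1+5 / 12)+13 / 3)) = -350265344*sqrt(51) / 15057495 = -166.12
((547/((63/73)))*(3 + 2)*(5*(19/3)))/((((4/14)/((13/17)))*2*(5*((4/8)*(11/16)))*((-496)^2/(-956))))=-11786233615/38816712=-303.64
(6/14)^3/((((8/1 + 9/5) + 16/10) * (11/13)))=0.01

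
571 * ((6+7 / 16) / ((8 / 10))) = 294065 / 64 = 4594.77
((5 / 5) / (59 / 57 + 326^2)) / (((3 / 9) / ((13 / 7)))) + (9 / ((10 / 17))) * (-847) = -5495246332137 / 424045370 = -12959.10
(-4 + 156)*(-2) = -304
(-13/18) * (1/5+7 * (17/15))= -793/135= -5.87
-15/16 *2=-15/8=-1.88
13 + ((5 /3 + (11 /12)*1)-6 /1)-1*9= 0.58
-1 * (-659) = 659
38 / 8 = 4.75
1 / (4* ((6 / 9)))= 3 / 8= 0.38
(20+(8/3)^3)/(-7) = -1052/189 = -5.57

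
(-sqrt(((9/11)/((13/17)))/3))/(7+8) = -sqrt(7293)/2145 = -0.04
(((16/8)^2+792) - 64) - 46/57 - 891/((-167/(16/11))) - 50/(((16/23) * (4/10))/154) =-2050995841/76152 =-26932.92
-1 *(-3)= 3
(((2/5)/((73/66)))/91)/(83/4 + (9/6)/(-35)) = 528/2751151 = 0.00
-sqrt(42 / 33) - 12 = -12 - sqrt(154) / 11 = -13.13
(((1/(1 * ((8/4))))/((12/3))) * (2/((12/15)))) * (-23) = -115/16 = -7.19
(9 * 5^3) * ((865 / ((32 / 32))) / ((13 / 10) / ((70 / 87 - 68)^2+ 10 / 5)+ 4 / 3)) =729686.25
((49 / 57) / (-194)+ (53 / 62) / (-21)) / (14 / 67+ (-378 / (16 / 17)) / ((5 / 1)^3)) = 1209484000 / 80494512301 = 0.02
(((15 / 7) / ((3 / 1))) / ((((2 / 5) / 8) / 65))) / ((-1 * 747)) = -6500 / 5229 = -1.24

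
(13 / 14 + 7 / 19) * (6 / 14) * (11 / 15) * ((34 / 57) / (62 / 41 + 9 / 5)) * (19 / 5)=176341 / 632149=0.28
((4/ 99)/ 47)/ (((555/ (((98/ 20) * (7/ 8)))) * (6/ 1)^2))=0.00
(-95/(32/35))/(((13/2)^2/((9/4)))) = -29925/5408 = -5.53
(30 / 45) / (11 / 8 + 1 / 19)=304 / 651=0.47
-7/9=-0.78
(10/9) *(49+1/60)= 54.46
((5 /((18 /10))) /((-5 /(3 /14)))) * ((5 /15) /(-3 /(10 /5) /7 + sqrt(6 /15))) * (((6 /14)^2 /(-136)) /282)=25 /217366352 + 5 * sqrt(10) /46578504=0.00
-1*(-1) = 1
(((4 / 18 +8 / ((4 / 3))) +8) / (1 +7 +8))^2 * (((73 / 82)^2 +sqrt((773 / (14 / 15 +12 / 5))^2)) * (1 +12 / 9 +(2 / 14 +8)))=1926.11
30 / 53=0.57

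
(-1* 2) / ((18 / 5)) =-5 / 9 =-0.56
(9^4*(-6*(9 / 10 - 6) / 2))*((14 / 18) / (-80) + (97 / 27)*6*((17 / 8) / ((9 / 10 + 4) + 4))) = 36715415049 / 71200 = 515665.94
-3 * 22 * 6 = -396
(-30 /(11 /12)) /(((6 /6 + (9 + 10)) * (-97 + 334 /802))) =1203 /71005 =0.02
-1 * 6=-6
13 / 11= 1.18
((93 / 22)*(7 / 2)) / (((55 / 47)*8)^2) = 1438059 / 8518400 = 0.17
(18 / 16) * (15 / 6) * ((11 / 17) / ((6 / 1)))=165 / 544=0.30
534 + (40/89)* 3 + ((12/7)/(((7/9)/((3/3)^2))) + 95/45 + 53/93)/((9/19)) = 5975247938/10950471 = 545.66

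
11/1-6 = 5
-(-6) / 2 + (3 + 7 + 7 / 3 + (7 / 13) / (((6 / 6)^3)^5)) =619 / 39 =15.87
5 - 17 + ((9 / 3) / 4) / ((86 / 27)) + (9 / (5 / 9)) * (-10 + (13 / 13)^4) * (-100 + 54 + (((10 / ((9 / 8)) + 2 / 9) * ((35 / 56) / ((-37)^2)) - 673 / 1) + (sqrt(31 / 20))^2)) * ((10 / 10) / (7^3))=1184031624639 / 4038276200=293.20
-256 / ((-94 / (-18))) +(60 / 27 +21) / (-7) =-154975 / 2961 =-52.34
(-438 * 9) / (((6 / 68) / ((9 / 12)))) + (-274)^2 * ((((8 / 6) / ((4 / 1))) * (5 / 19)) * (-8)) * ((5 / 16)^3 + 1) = -213528939 / 2432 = -87799.73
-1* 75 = -75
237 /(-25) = -237 /25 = -9.48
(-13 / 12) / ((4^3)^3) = -13 / 3145728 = -0.00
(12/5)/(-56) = -3/70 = -0.04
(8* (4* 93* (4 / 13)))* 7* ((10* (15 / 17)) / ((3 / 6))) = 24998400 / 221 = 113114.93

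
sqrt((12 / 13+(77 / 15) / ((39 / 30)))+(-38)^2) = sqrt(2203734) / 39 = 38.06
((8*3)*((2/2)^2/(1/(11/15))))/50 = 44/125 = 0.35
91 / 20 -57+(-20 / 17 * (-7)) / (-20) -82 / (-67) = -51.64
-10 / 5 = -2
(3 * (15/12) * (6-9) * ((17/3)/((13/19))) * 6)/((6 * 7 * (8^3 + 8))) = -969/37856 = -0.03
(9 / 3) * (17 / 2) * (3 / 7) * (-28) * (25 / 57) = -2550 / 19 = -134.21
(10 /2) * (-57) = -285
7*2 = 14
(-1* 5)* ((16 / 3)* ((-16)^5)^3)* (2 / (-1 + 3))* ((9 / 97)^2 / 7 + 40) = 242999051916696291985326080 / 197589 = 1229820748709170510429.86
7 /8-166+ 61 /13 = -16685 /104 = -160.43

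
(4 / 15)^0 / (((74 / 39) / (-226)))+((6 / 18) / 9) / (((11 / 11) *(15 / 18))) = -198241 / 1665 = -119.06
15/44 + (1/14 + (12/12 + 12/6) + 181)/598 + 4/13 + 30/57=1297201/874874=1.48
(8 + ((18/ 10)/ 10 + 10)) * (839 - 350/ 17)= 12646917/ 850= 14878.73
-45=-45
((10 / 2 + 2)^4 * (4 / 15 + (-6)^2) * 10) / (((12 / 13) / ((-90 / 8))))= -10612420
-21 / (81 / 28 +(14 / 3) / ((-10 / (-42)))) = -2940 / 3149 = -0.93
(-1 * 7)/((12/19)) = -133/12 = -11.08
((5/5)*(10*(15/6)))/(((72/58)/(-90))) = -1812.50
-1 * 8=-8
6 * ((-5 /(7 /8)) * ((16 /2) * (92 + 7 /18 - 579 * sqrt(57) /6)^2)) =-27959072320 /189 + 102706880 * sqrt(57) /21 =-111006840.56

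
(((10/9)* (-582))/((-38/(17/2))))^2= 67980025/3249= 20923.37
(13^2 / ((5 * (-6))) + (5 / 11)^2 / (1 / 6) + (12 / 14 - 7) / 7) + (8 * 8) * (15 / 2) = 84440009 / 177870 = 474.73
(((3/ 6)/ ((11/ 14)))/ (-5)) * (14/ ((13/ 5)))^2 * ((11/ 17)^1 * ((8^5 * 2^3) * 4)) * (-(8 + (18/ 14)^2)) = 69436702720/ 2873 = 24168709.61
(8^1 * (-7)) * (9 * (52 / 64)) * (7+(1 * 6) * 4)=-25389 / 2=-12694.50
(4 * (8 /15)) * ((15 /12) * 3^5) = 648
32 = 32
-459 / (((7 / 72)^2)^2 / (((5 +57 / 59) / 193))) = -4341955166208 / 27340187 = -158812.20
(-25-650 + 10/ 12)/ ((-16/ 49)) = 198205/ 96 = 2064.64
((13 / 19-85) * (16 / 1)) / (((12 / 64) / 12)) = -1640448 / 19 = -86339.37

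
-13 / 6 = -2.17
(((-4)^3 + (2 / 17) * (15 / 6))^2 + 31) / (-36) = -295462 / 2601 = -113.60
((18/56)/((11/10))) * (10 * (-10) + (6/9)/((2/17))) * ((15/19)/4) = -63675/11704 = -5.44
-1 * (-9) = 9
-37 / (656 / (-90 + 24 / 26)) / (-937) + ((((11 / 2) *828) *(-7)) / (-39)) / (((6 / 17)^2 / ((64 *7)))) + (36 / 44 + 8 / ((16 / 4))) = 387588566771641 / 131847144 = 2939681.17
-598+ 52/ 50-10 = -15174/ 25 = -606.96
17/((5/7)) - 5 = 94/5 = 18.80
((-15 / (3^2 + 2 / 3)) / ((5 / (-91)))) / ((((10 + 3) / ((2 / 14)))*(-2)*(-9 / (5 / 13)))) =5 / 754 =0.01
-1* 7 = -7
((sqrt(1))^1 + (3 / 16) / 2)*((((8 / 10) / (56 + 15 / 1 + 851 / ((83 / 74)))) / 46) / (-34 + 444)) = 581 / 10390652960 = 0.00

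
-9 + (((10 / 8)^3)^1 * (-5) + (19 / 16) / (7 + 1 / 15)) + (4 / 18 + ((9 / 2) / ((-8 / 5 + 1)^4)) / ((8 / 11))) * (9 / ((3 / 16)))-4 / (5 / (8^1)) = 115870843 / 50880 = 2277.34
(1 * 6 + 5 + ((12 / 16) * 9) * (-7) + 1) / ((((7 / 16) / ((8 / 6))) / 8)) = -6016 / 7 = -859.43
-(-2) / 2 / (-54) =-1 / 54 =-0.02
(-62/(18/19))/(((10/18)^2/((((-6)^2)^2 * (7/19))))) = -2531088/25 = -101243.52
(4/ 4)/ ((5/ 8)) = 8/ 5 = 1.60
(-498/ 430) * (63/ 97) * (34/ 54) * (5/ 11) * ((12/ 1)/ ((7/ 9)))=-152388/ 45881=-3.32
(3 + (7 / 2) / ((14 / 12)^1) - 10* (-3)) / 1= 36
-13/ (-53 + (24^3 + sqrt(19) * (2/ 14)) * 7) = -1257295/ 9353791206 + 13 * sqrt(19)/ 9353791206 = -0.00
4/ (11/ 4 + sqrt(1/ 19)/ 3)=30096/ 20675 - 192 *sqrt(19)/ 20675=1.42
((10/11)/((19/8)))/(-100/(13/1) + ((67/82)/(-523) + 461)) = 44601440/52819802343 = 0.00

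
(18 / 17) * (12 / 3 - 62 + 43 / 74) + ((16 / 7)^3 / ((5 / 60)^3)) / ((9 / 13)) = 6417537801 / 215747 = 29745.66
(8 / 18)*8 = 32 / 9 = 3.56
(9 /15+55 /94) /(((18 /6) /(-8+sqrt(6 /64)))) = -2228 /705+557* sqrt(6) /11280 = -3.04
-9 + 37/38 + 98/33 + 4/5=-26689/6270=-4.26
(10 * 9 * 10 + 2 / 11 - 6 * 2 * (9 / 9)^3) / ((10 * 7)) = 977 / 77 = 12.69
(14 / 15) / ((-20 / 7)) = -49 / 150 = -0.33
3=3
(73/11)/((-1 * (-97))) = 0.07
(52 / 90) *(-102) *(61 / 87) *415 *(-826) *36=509920219.59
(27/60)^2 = 81/400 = 0.20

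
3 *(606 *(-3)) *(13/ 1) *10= -709020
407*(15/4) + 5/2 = 6115/4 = 1528.75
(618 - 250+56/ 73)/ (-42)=-8.78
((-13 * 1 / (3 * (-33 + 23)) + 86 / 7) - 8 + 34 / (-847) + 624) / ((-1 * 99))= -15974731 / 2515590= -6.35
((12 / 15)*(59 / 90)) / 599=118 / 134775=0.00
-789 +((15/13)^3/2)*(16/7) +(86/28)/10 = -786.94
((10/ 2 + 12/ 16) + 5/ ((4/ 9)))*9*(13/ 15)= 663/ 5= 132.60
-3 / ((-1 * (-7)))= -3 / 7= -0.43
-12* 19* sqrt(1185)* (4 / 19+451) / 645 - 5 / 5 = -34292* sqrt(1185) / 215 - 1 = -5491.52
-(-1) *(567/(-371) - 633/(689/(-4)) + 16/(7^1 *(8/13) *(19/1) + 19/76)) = 6887099/2941341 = 2.34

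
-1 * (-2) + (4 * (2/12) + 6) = 8.67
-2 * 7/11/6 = -7/33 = -0.21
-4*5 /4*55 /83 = -275 /83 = -3.31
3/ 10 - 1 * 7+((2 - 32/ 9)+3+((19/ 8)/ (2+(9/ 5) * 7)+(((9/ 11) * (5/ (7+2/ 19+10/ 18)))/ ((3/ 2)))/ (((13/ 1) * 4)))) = -2503873043/ 492303240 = -5.09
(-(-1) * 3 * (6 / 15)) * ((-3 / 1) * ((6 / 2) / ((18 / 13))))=-39 / 5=-7.80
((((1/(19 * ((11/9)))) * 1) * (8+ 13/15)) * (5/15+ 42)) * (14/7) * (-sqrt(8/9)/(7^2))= -508 * sqrt(2)/1155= -0.62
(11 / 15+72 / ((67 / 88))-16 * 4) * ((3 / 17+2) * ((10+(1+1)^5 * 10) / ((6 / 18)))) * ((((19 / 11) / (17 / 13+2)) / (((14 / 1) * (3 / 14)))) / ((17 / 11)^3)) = 765286462226 / 240624001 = 3180.42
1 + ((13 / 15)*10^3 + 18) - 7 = 2636 / 3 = 878.67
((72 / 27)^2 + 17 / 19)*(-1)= -1369 / 171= -8.01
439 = 439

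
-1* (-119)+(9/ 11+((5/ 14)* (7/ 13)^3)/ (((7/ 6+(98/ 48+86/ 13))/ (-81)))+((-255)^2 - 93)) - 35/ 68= 5040826049131/ 77490556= 65050.84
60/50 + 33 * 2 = 336/5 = 67.20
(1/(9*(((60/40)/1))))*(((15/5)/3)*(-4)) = -8/27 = -0.30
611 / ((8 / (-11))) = -6721 / 8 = -840.12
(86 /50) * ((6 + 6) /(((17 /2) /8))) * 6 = 49536 /425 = 116.56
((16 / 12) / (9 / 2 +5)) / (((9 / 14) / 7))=784 / 513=1.53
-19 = -19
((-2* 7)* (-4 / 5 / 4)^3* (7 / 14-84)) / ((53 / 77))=-90013 / 6625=-13.59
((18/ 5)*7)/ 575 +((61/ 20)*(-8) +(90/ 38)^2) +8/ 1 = -10.75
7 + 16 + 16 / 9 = 223 / 9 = 24.78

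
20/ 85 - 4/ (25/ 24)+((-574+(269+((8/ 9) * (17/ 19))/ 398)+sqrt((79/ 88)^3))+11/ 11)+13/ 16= -305.94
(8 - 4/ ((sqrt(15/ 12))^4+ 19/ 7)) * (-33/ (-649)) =10152/ 28261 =0.36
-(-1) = 1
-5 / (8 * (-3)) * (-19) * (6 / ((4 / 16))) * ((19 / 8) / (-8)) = 1805 / 64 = 28.20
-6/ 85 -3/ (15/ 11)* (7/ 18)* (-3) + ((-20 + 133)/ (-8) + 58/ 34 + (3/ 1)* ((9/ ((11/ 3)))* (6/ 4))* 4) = 768767/ 22440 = 34.26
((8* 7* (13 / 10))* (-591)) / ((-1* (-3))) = -71708 / 5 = -14341.60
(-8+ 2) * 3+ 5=-13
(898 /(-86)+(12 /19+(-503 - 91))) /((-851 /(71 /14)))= 35025223 /9733738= 3.60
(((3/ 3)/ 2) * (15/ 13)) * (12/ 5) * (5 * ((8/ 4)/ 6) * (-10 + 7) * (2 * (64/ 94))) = -5760/ 611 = -9.43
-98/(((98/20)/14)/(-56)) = 15680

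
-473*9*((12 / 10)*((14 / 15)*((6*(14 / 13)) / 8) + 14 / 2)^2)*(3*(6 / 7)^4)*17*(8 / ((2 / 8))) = -280056108220416 / 1035125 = -270552936.33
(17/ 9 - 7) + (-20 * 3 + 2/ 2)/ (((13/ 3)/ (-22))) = 34448/ 117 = 294.43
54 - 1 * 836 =-782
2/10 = 1/5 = 0.20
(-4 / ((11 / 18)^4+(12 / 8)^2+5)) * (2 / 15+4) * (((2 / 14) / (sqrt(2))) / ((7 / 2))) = -8678016 * sqrt(2) / 190050665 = -0.06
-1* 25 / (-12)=2.08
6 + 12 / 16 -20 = -53 / 4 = -13.25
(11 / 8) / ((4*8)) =11 / 256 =0.04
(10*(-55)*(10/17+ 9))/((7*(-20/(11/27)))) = 98615/6426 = 15.35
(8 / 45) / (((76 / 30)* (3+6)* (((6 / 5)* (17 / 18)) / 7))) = 140 / 2907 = 0.05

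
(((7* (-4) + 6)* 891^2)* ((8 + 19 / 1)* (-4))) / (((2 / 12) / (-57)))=-645101349552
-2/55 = -0.04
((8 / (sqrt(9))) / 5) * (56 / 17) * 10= 896 / 51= 17.57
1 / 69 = 0.01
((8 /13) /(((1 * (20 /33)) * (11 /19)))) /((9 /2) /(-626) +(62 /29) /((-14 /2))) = -28973784 /5164315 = -5.61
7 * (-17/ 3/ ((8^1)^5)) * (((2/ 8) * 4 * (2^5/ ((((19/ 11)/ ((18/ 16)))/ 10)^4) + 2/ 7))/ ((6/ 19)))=-7144468271687/ 32364822528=-220.75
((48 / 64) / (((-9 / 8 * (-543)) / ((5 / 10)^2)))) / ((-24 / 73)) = -73 / 78192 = -0.00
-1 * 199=-199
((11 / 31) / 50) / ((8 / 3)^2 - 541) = -99 / 7447750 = -0.00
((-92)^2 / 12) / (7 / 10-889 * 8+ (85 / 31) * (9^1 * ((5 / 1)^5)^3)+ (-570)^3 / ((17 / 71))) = 11151320 / 11894204699249097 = 0.00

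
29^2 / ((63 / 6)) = 1682 / 21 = 80.10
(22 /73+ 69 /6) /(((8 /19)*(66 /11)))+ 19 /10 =230261 /35040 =6.57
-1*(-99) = 99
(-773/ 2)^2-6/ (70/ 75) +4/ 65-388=148987.88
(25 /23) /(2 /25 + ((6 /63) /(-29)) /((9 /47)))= 3425625 /198076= 17.29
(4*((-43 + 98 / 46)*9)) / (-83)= 17.73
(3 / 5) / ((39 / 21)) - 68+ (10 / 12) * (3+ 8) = -22819 / 390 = -58.51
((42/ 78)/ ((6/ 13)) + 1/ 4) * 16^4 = 278528/ 3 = 92842.67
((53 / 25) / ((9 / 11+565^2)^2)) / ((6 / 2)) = 6413 / 924788991169200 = 0.00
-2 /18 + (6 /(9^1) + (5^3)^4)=2197265630 /9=244140625.56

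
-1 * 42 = -42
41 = 41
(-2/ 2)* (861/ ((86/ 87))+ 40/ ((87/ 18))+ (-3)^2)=-2215389/ 2494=-888.29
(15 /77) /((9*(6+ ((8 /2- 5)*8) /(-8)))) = 5 /1617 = 0.00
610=610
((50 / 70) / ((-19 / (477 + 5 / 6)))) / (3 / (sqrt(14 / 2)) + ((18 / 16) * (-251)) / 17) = 132570080 * sqrt(7) / 4728828699 + 244669780 / 225182319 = 1.16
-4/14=-2/7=-0.29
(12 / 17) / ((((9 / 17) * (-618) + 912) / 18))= 0.02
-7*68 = -476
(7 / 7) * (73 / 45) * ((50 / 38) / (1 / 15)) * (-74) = -135050 / 57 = -2369.30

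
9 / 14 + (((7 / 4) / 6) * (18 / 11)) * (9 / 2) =2.79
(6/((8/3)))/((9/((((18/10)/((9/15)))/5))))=3/20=0.15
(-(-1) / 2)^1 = 1 / 2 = 0.50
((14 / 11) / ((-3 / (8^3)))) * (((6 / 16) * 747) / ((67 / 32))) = -21417984 / 737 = -29061.04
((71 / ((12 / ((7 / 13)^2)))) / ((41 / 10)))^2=302586025 / 1728397476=0.18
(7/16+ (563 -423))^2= 5049009/256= 19722.69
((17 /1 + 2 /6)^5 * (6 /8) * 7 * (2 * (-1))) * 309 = -137063553536 /27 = -5076427908.74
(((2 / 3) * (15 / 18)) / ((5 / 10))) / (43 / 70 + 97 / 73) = 51100 / 89361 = 0.57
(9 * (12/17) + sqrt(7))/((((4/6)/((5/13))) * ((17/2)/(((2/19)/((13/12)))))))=360 * sqrt(7)/54587 + 38880/927979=0.06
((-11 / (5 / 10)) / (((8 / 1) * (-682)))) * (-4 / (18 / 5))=-5 / 1116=-0.00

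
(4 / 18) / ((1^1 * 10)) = 1 / 45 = 0.02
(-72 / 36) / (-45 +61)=-1 / 8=-0.12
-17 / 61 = -0.28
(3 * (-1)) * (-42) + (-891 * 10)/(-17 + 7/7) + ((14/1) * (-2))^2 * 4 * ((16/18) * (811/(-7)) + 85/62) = -709722415/2232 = -317975.99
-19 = -19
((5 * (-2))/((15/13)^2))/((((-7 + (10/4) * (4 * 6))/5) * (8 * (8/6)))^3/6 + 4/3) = -38025/1219607134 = -0.00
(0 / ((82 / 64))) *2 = 0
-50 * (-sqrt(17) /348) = 25 * sqrt(17) /174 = 0.59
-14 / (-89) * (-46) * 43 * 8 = -221536 / 89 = -2489.17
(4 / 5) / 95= 0.01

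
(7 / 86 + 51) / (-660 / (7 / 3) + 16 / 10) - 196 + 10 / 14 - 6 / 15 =-252331967 / 1288280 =-195.87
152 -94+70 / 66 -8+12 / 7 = 12191 / 231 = 52.77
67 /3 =22.33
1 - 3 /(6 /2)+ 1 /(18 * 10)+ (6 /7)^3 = 0.64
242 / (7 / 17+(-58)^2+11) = 2057 / 28691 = 0.07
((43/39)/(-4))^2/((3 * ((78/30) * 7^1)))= 9245/6643728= 0.00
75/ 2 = 37.50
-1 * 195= -195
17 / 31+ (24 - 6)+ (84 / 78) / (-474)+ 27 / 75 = 45143549 / 2387775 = 18.91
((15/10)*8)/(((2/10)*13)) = 60/13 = 4.62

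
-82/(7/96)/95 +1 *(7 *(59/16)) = 148693/10640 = 13.97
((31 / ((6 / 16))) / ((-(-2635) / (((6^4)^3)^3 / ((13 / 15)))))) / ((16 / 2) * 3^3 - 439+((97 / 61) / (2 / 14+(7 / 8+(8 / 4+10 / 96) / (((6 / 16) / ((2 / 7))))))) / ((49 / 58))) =-46544213222481287311380582305366016 / 27709393049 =-1679726912104305879896741.00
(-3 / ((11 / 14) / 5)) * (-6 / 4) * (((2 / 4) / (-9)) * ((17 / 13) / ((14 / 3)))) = -255 / 572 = -0.45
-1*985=-985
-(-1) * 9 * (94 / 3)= 282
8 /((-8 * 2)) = -0.50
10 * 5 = 50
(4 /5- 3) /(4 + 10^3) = -11 /5020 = -0.00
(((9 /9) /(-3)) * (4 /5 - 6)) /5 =26 /75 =0.35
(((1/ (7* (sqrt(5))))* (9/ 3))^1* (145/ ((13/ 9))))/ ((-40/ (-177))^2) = 24530607* sqrt(5)/ 145600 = 376.73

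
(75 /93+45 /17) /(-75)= -364 /7905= -0.05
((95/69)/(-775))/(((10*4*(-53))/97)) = 1843/22673400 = 0.00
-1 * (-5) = 5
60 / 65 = 12 / 13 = 0.92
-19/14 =-1.36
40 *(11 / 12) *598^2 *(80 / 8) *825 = 108175210000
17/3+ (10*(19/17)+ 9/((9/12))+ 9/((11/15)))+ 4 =25310/561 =45.12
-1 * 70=-70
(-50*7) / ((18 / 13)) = -252.78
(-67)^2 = 4489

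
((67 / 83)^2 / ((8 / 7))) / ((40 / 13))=408499 / 2204480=0.19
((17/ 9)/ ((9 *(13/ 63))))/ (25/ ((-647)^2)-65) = -7116353/ 454788360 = -0.02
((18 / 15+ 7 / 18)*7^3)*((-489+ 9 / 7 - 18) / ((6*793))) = -57.93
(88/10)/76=11/95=0.12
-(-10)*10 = 100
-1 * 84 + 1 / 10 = -839 / 10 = -83.90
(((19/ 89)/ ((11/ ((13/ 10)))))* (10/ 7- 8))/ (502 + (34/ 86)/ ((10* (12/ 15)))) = -150328/ 455210525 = -0.00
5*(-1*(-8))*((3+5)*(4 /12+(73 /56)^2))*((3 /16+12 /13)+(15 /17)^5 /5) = 881562864095 /1113167888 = 791.94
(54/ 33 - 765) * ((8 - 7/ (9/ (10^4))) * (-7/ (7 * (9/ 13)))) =-282718904/ 33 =-8567239.52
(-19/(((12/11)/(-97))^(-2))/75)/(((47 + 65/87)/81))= -3213432/59116041325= -0.00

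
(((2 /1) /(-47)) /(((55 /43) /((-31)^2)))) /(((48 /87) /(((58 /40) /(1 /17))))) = -590794931 /413600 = -1428.42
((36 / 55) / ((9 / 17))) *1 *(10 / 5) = 136 / 55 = 2.47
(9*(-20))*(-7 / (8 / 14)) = 2205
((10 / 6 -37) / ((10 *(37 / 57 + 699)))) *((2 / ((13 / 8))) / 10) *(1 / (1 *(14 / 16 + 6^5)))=-8056 / 100796076875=-0.00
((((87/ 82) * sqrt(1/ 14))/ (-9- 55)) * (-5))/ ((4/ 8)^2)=435 * sqrt(14)/ 18368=0.09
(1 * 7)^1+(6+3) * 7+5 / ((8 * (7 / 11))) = 3975 / 56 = 70.98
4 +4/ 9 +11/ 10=5.54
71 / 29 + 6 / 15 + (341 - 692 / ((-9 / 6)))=350254 / 435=805.18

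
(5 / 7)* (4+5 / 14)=305 / 98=3.11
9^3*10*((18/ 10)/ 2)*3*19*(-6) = -2243862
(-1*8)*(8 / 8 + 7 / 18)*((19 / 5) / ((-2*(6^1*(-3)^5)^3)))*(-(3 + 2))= 475 / 13947137604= 0.00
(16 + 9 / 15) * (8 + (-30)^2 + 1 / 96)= 7235027 / 480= 15072.97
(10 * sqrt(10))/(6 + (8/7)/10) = 175 * sqrt(10)/107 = 5.17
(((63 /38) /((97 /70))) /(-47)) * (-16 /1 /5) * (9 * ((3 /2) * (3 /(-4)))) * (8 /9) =-0.73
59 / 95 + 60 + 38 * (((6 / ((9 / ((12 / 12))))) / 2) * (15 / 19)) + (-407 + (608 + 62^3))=22666964 / 95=238599.62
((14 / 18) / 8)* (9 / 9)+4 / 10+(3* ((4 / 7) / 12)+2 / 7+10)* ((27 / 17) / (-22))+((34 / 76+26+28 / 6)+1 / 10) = 55437565 / 1790712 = 30.96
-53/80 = -0.66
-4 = -4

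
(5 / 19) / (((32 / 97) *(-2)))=-485 / 1216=-0.40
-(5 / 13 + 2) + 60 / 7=563 / 91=6.19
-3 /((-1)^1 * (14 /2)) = 3 /7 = 0.43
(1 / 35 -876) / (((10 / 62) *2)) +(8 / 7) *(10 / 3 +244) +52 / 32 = -10211123 / 4200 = -2431.22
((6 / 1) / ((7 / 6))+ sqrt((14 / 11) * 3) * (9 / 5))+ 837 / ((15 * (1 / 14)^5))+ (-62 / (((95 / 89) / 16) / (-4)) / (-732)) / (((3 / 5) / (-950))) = 9 * sqrt(462) / 55+ 576807882148 / 19215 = 30018628.66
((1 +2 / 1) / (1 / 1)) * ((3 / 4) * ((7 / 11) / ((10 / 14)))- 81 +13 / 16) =-238.56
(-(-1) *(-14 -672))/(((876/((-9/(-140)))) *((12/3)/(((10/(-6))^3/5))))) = 245/21024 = 0.01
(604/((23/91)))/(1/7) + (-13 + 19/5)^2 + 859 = 10161293/575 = 17671.81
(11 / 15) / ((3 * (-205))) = -11 / 9225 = -0.00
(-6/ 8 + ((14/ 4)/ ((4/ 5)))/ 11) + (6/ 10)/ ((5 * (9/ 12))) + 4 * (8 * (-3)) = -211623/ 2200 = -96.19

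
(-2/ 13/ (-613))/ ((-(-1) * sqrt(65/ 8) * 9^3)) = 4 * sqrt(130)/ 377611065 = 0.00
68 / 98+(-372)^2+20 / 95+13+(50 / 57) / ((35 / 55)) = 386549197 / 2793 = 138399.28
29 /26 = 1.12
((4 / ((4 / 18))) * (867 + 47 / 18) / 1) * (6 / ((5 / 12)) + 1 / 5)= 1142669 / 5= 228533.80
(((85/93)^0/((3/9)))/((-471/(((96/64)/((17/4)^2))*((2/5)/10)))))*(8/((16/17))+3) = -276/1134325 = -0.00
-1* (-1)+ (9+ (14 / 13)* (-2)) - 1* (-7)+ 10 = 323 / 13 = 24.85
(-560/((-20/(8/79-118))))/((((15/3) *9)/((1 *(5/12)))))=-65198/2133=-30.57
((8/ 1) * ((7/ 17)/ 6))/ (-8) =-7/ 102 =-0.07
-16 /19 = -0.84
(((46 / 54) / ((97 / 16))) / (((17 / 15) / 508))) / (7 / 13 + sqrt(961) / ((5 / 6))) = 60756800 / 36404973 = 1.67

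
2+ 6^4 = 1298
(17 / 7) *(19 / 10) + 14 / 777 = 35993 / 7770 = 4.63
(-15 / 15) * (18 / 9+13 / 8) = -29 / 8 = -3.62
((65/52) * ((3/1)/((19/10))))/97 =75/3686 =0.02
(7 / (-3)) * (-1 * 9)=21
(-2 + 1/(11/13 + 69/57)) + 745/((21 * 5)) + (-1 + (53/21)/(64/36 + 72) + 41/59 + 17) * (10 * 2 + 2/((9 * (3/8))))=164596197905/470170764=350.08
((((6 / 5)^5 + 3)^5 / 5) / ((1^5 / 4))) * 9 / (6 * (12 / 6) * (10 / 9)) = 40069230188233557890277 / 14901161193847656250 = 2689.00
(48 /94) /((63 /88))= 704 /987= 0.71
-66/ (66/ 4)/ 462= -2/ 231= -0.01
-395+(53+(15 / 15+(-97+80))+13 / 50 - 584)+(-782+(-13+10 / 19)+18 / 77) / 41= -2882518171 / 2999150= -961.11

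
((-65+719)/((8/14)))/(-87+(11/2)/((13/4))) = -13.42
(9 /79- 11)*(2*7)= -12040 /79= -152.41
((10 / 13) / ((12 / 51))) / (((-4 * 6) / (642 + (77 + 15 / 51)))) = -5095 / 52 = -97.98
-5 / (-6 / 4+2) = -10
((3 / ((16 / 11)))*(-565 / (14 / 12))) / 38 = -55935 / 2128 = -26.29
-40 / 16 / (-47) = 5 / 94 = 0.05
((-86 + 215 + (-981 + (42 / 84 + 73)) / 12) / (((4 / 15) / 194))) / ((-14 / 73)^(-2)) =30442965 / 21316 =1428.17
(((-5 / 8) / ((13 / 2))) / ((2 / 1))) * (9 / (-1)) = 45 / 104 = 0.43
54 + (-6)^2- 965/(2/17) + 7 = -16211/2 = -8105.50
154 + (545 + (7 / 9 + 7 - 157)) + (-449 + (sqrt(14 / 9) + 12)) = sqrt(14) / 3 + 1015 / 9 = 114.02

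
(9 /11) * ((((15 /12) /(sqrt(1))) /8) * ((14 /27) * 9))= 105 /176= 0.60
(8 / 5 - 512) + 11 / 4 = -10153 / 20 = -507.65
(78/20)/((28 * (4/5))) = 39/224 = 0.17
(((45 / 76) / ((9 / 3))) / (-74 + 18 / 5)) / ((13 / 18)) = -675 / 173888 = -0.00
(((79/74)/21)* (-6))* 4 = -316/259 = -1.22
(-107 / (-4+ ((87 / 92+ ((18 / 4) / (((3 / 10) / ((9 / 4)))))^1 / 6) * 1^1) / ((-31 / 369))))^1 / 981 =19688 / 14839587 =0.00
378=378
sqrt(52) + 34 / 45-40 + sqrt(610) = -1766 / 45 + 2 * sqrt(13) + sqrt(610) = -7.34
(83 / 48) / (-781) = -83 / 37488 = -0.00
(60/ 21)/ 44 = 5/ 77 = 0.06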